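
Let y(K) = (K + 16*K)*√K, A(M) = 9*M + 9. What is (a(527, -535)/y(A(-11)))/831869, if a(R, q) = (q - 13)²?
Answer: 75076*I*√10/9545696775 ≈ 2.4871e-5*I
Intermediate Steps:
A(M) = 9 + 9*M
a(R, q) = (-13 + q)²
y(K) = 17*K^(3/2) (y(K) = (17*K)*√K = 17*K^(3/2))
(a(527, -535)/y(A(-11)))/831869 = ((-13 - 535)²/((17*(9 + 9*(-11))^(3/2))))/831869 = ((-548)²/((17*(9 - 99)^(3/2))))*(1/831869) = (300304/((17*(-90)^(3/2))))*(1/831869) = (300304/((17*(-270*I*√10))))*(1/831869) = (300304/((-4590*I*√10)))*(1/831869) = (300304*(I*√10/45900))*(1/831869) = (75076*I*√10/11475)*(1/831869) = 75076*I*√10/9545696775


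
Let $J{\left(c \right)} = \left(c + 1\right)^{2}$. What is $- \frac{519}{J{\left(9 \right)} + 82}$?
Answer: $- \frac{519}{182} \approx -2.8516$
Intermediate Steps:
$J{\left(c \right)} = \left(1 + c\right)^{2}$
$- \frac{519}{J{\left(9 \right)} + 82} = - \frac{519}{\left(1 + 9\right)^{2} + 82} = - \frac{519}{10^{2} + 82} = - \frac{519}{100 + 82} = - \frac{519}{182}$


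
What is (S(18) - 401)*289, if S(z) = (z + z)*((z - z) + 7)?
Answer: -43061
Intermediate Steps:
S(z) = 14*z (S(z) = (2*z)*(0 + 7) = (2*z)*7 = 14*z)
(S(18) - 401)*289 = (14*18 - 401)*289 = (252 - 401)*289 = -149*289 = -43061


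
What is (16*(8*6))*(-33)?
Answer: -25344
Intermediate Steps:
(16*(8*6))*(-33) = (16*48)*(-33) = 768*(-33) = -25344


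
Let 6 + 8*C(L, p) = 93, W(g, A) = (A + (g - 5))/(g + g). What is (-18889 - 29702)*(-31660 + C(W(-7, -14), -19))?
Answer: 12302901063/8 ≈ 1.5379e+9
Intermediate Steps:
W(g, A) = (-5 + A + g)/(2*g) (W(g, A) = (A + (-5 + g))/((2*g)) = (-5 + A + g)*(1/(2*g)) = (-5 + A + g)/(2*g))
C(L, p) = 87/8 (C(L, p) = -¾ + (⅛)*93 = -¾ + 93/8 = 87/8)
(-18889 - 29702)*(-31660 + C(W(-7, -14), -19)) = (-18889 - 29702)*(-31660 + 87/8) = -48591*(-253193/8) = 12302901063/8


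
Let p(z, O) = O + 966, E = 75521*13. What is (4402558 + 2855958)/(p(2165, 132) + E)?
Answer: 7258516/982871 ≈ 7.3850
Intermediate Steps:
E = 981773
p(z, O) = 966 + O
(4402558 + 2855958)/(p(2165, 132) + E) = (4402558 + 2855958)/((966 + 132) + 981773) = 7258516/(1098 + 981773) = 7258516/982871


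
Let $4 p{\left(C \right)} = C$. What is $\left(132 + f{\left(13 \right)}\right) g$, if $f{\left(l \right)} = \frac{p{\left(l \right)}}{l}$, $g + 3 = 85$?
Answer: $\frac{21689}{2} \approx 10845.0$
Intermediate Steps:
$g = 82$ ($g = -3 + 85 = 82$)
$p{\left(C \right)} = \frac{C}{4}$
$f{\left(l \right)} = \frac{1}{4}$ ($f{\left(l \right)} = \frac{\frac{1}{4} l}{l} = \frac{1}{4}$)
$\left(132 + f{\left(13 \right)}\right) g = \left(132 + \frac{1}{4}\right) 82 = \frac{529}{4} \cdot 82 = \frac{21689}{2}$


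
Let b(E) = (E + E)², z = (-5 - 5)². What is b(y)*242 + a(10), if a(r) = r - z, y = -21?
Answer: 426798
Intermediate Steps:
z = 100 (z = (-10)² = 100)
b(E) = 4*E² (b(E) = (2*E)² = 4*E²)
a(r) = -100 + r (a(r) = r - 1*100 = r - 100 = -100 + r)
b(y)*242 + a(10) = (4*(-21)²)*242 + (-100 + 10) = (4*441)*242 - 90 = 1764*242 - 90 = 426888 - 90 = 426798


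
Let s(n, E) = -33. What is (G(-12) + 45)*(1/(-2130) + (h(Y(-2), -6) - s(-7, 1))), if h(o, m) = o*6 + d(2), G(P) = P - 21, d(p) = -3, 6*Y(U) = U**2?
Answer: 144838/355 ≈ 407.99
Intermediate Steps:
Y(U) = U**2/6
G(P) = -21 + P
h(o, m) = -3 + 6*o (h(o, m) = o*6 - 3 = 6*o - 3 = -3 + 6*o)
(G(-12) + 45)*(1/(-2130) + (h(Y(-2), -6) - s(-7, 1))) = ((-21 - 12) + 45)*(1/(-2130) + ((-3 + 6*((1/6)*(-2)**2)) - 1*(-33))) = (-33 + 45)*(-1/2130 + ((-3 + 6*((1/6)*4)) + 33)) = 12*(-1/2130 + ((-3 + 6*(2/3)) + 33)) = 12*(-1/2130 + ((-3 + 4) + 33)) = 12*(-1/2130 + (1 + 33)) = 12*(-1/2130 + 34) = 12*(72419/2130) = 144838/355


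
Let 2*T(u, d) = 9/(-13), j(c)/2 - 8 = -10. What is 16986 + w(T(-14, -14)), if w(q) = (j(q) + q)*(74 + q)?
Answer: 11266141/676 ≈ 16666.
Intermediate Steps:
j(c) = -4 (j(c) = 16 + 2*(-10) = 16 - 20 = -4)
T(u, d) = -9/26 (T(u, d) = (9/(-13))/2 = (9*(-1/13))/2 = (½)*(-9/13) = -9/26)
w(q) = (-4 + q)*(74 + q)
16986 + w(T(-14, -14)) = 16986 + (-296 + (-9/26)² + 70*(-9/26)) = 16986 + (-296 + 81/676 - 315/13) = 16986 - 216395/676 = 11266141/676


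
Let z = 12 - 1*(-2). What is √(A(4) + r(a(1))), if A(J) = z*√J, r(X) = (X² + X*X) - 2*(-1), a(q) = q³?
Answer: 4*√2 ≈ 5.6569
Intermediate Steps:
z = 14 (z = 12 + 2 = 14)
r(X) = 2 + 2*X² (r(X) = (X² + X²) + 2 = 2*X² + 2 = 2 + 2*X²)
A(J) = 14*√J
√(A(4) + r(a(1))) = √(14*√4 + (2 + 2*(1³)²)) = √(14*2 + (2 + 2*1²)) = √(28 + (2 + 2*1)) = √(28 + (2 + 2)) = √(28 + 4) = √32 = 4*√2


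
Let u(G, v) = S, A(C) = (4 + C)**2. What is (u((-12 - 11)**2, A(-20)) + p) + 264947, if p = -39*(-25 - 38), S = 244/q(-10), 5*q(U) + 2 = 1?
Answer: 266184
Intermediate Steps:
q(U) = -1/5 (q(U) = -2/5 + (1/5)*1 = -2/5 + 1/5 = -1/5)
S = -1220 (S = 244/(-1/5) = 244*(-5) = -1220)
u(G, v) = -1220
p = 2457 (p = -39*(-63) = 2457)
(u((-12 - 11)**2, A(-20)) + p) + 264947 = (-1220 + 2457) + 264947 = 1237 + 264947 = 266184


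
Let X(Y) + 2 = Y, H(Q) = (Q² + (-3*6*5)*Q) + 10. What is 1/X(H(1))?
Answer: -1/81 ≈ -0.012346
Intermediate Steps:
H(Q) = 10 + Q² - 90*Q (H(Q) = (Q² + (-18*5)*Q) + 10 = (Q² - 90*Q) + 10 = 10 + Q² - 90*Q)
X(Y) = -2 + Y
1/X(H(1)) = 1/(-2 + (10 + 1² - 90*1)) = 1/(-2 + (10 + 1 - 90)) = 1/(-2 - 79) = 1/(-81) = -1/81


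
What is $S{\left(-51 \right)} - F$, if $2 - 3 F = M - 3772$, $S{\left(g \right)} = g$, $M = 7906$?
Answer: $\frac{3979}{3} \approx 1326.3$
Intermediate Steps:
$F = - \frac{4132}{3}$ ($F = \frac{2}{3} - \frac{7906 - 3772}{3} = \frac{2}{3} - 1378 = - \frac{4132}{3} \approx -1377.3$)
$S{\left(-51 \right)} - F = -51 - - \frac{4132}{3} = -51 + \frac{4132}{3} = \frac{3979}{3}$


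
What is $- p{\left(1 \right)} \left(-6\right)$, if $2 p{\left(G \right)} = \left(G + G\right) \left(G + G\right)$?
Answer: $12$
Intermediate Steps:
$p{\left(G \right)} = 2 G^{2}$ ($p{\left(G \right)} = \frac{\left(G + G\right) \left(G + G\right)}{2} = \frac{2 G 2 G}{2} = \frac{4 G^{2}}{2} = 2 G^{2}$)
$- p{\left(1 \right)} \left(-6\right) = - 2 \cdot 1^{2} \left(-6\right) = - 2 \cdot 1 \left(-6\right) = \left(-1\right) 2 \left(-6\right) = \left(-2\right) \left(-6\right) = 12$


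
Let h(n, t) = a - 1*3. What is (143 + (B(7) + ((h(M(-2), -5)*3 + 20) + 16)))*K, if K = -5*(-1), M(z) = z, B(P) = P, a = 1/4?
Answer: 3555/4 ≈ 888.75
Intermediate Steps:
a = ¼ ≈ 0.25000
h(n, t) = -11/4 (h(n, t) = ¼ - 1*3 = ¼ - 3 = -11/4)
K = 5
(143 + (B(7) + ((h(M(-2), -5)*3 + 20) + 16)))*K = (143 + (7 + ((-11/4*3 + 20) + 16)))*5 = (143 + (7 + ((-33/4 + 20) + 16)))*5 = (143 + (7 + (47/4 + 16)))*5 = (143 + (7 + 111/4))*5 = (143 + 139/4)*5 = (711/4)*5 = 3555/4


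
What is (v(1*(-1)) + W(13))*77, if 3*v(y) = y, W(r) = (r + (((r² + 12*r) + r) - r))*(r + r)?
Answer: 2029951/3 ≈ 6.7665e+5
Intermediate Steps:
W(r) = 2*r*(r² + 13*r) (W(r) = (r + ((r² + 13*r) - r))*(2*r) = (r + (r² + 12*r))*(2*r) = (r² + 13*r)*(2*r) = 2*r*(r² + 13*r))
v(y) = y/3
(v(1*(-1)) + W(13))*77 = ((1*(-1))/3 + 2*13²*(13 + 13))*77 = ((⅓)*(-1) + 2*169*26)*77 = (-⅓ + 8788)*77 = (26363/3)*77 = 2029951/3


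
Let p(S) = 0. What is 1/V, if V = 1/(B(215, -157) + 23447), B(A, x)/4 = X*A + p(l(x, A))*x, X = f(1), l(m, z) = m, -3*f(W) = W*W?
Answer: 69481/3 ≈ 23160.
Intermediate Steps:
f(W) = -W**2/3 (f(W) = -W*W/3 = -W**2/3)
X = -1/3 (X = -1/3*1**2 = -1/3*1 = -1/3 ≈ -0.33333)
B(A, x) = -4*A/3 (B(A, x) = 4*(-A/3 + 0*x) = 4*(-A/3 + 0) = 4*(-A/3) = -4*A/3)
V = 3/69481 (V = 1/(-4/3*215 + 23447) = 1/(-860/3 + 23447) = 1/(69481/3) = 3/69481 ≈ 4.3177e-5)
1/V = 1/(3/69481) = 69481/3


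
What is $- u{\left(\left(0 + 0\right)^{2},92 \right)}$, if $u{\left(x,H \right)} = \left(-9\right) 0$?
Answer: $0$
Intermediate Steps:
$u{\left(x,H \right)} = 0$
$- u{\left(\left(0 + 0\right)^{2},92 \right)} = \left(-1\right) 0 = 0$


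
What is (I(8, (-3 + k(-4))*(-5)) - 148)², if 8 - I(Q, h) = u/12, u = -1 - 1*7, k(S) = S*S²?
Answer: 174724/9 ≈ 19414.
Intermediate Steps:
k(S) = S³
u = -8 (u = -1 - 7 = -8)
I(Q, h) = 26/3 (I(Q, h) = 8 - (-8)/12 = 8 - 1*(-⅔) = 8 + ⅔ = 26/3)
(I(8, (-3 + k(-4))*(-5)) - 148)² = (26/3 - 148)² = (-418/3)² = 174724/9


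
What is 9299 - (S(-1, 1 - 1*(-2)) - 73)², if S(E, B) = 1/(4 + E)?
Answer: 36167/9 ≈ 4018.6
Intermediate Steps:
9299 - (S(-1, 1 - 1*(-2)) - 73)² = 9299 - (1/(4 - 1) - 73)² = 9299 - (1/3 - 73)² = 9299 - (⅓ - 73)² = 9299 - (-218/3)² = 9299 - 1*47524/9 = 9299 - 47524/9 = 36167/9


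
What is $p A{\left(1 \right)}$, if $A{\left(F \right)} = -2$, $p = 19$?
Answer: $-38$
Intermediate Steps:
$p A{\left(1 \right)} = 19 \left(-2\right) = -38$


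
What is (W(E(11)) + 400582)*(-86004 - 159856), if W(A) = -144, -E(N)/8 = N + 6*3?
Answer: -98451686680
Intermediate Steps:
E(N) = -144 - 8*N (E(N) = -8*(N + 6*3) = -8*(N + 18) = -8*(18 + N) = -144 - 8*N)
(W(E(11)) + 400582)*(-86004 - 159856) = (-144 + 400582)*(-86004 - 159856) = 400438*(-245860) = -98451686680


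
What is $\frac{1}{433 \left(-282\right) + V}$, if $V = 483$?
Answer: $- \frac{1}{121623} \approx -8.2221 \cdot 10^{-6}$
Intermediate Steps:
$\frac{1}{433 \left(-282\right) + V} = \frac{1}{433 \left(-282\right) + 483} = \frac{1}{-122106 + 483} = \frac{1}{-121623} = - \frac{1}{121623}$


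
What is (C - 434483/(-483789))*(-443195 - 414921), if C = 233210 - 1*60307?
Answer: -71780548673558200/483789 ≈ -1.4837e+11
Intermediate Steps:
C = 172903 (C = 233210 - 60307 = 172903)
(C - 434483/(-483789))*(-443195 - 414921) = (172903 - 434483/(-483789))*(-443195 - 414921) = (172903 - 434483*(-1/483789))*(-858116) = (172903 + 434483/483789)*(-858116) = (83649003950/483789)*(-858116) = -71780548673558200/483789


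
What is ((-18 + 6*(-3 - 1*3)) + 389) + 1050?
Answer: 1385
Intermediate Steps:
((-18 + 6*(-3 - 1*3)) + 389) + 1050 = ((-18 + 6*(-3 - 3)) + 389) + 1050 = ((-18 + 6*(-6)) + 389) + 1050 = ((-18 - 36) + 389) + 1050 = (-54 + 389) + 1050 = 335 + 1050 = 1385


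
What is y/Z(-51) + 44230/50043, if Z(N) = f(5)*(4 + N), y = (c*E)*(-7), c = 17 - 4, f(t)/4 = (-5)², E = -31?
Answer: 66709697/235202100 ≈ 0.28363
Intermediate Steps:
f(t) = 100 (f(t) = 4*(-5)² = 4*25 = 100)
c = 13
y = 2821 (y = (13*(-31))*(-7) = -403*(-7) = 2821)
Z(N) = 400 + 100*N (Z(N) = 100*(4 + N) = 400 + 100*N)
y/Z(-51) + 44230/50043 = 2821/(400 + 100*(-51)) + 44230/50043 = 2821/(400 - 5100) + 44230*(1/50043) = 2821/(-4700) + 44230/50043 = 2821*(-1/4700) + 44230/50043 = -2821/4700 + 44230/50043 = 66709697/235202100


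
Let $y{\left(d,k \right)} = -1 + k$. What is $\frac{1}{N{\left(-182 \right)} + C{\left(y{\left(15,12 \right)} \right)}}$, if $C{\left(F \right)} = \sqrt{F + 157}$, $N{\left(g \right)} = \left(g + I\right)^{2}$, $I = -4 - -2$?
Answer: $\frac{4232}{143278571} - \frac{\sqrt{42}}{573114284} \approx 2.9526 \cdot 10^{-5}$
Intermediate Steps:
$I = -2$ ($I = -4 + 2 = -2$)
$N{\left(g \right)} = \left(-2 + g\right)^{2}$ ($N{\left(g \right)} = \left(g - 2\right)^{2} = \left(-2 + g\right)^{2}$)
$C{\left(F \right)} = \sqrt{157 + F}$
$\frac{1}{N{\left(-182 \right)} + C{\left(y{\left(15,12 \right)} \right)}} = \frac{1}{\left(-2 - 182\right)^{2} + \sqrt{157 + \left(-1 + 12\right)}} = \frac{1}{\left(-184\right)^{2} + \sqrt{157 + 11}} = \frac{1}{33856 + \sqrt{168}} = \frac{1}{33856 + 2 \sqrt{42}}$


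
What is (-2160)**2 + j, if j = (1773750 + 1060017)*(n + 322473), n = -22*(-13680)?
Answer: 1766668527711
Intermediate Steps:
n = 300960
j = 1766663862111 (j = (1773750 + 1060017)*(300960 + 322473) = 2833767*623433 = 1766663862111)
(-2160)**2 + j = (-2160)**2 + 1766663862111 = 4665600 + 1766663862111 = 1766668527711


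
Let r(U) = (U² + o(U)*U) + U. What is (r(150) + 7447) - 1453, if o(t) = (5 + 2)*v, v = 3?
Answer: 31794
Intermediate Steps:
o(t) = 21 (o(t) = (5 + 2)*3 = 7*3 = 21)
r(U) = U² + 22*U (r(U) = (U² + 21*U) + U = U² + 22*U)
(r(150) + 7447) - 1453 = (150*(22 + 150) + 7447) - 1453 = (150*172 + 7447) - 1453 = (25800 + 7447) - 1453 = 33247 - 1453 = 31794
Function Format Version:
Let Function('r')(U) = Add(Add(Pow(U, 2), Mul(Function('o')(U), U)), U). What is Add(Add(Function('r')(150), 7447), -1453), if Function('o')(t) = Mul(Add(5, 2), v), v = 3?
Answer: 31794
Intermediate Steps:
Function('o')(t) = 21 (Function('o')(t) = Mul(Add(5, 2), 3) = Mul(7, 3) = 21)
Function('r')(U) = Add(Pow(U, 2), Mul(22, U)) (Function('r')(U) = Add(Add(Pow(U, 2), Mul(21, U)), U) = Add(Pow(U, 2), Mul(22, U)))
Add(Add(Function('r')(150), 7447), -1453) = Add(Add(Mul(150, Add(22, 150)), 7447), -1453) = Add(Add(Mul(150, 172), 7447), -1453) = Add(Add(25800, 7447), -1453) = Add(33247, -1453) = 31794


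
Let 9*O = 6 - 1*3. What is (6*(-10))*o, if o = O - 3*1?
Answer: 160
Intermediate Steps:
O = 1/3 (O = (6 - 1*3)/9 = (6 - 3)/9 = (1/9)*3 = 1/3 ≈ 0.33333)
o = -8/3 (o = 1/3 - 3*1 = 1/3 - 3 = -8/3 ≈ -2.6667)
(6*(-10))*o = (6*(-10))*(-8/3) = -60*(-8/3) = 160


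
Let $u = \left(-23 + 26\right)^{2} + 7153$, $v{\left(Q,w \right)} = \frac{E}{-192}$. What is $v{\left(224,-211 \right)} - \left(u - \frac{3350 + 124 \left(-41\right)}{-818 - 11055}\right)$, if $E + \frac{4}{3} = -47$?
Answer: $- \frac{48977109007}{6838848} \approx -7161.6$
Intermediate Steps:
$E = - \frac{145}{3}$ ($E = - \frac{4}{3} - 47 = - \frac{145}{3} \approx -48.333$)
$v{\left(Q,w \right)} = \frac{145}{576}$ ($v{\left(Q,w \right)} = - \frac{145}{3 \left(-192\right)} = \left(- \frac{145}{3}\right) \left(- \frac{1}{192}\right) = \frac{145}{576}$)
$u = 7162$ ($u = 3^{2} + 7153 = 9 + 7153 = 7162$)
$v{\left(224,-211 \right)} - \left(u - \frac{3350 + 124 \left(-41\right)}{-818 - 11055}\right) = \frac{145}{576} - \left(7162 - \frac{3350 + 124 \left(-41\right)}{-818 - 11055}\right) = \frac{145}{576} - \left(7162 - \frac{3350 - 5084}{-11873}\right) = \frac{145}{576} - \frac{85032692}{11873} = - \frac{48977109007}{6838848}$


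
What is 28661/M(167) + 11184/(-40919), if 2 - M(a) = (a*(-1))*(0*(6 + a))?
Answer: 1172757091/81838 ≈ 14330.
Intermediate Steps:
M(a) = 2 (M(a) = 2 - a*(-1)*0*(6 + a) = 2 - (-a)*0 = 2 - 1*0 = 2 + 0 = 2)
28661/M(167) + 11184/(-40919) = 28661/2 + 11184/(-40919) = 28661*(½) + 11184*(-1/40919) = 28661/2 - 11184/40919 = 1172757091/81838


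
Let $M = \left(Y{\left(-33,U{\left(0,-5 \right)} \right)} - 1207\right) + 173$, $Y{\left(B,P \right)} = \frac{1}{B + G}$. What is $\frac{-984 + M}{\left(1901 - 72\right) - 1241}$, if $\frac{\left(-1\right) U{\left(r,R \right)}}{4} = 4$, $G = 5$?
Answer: $- \frac{18835}{5488} \approx -3.432$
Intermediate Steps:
$U{\left(r,R \right)} = -16$ ($U{\left(r,R \right)} = \left(-4\right) 4 = -16$)
$Y{\left(B,P \right)} = \frac{1}{5 + B}$ ($Y{\left(B,P \right)} = \frac{1}{B + 5} = \frac{1}{5 + B}$)
$M = - \frac{28953}{28}$ ($M = \left(\frac{1}{5 - 33} - 1207\right) + 173 = \left(\frac{1}{-28} - 1207\right) + 173 = \left(- \frac{1}{28} - 1207\right) + 173 = - \frac{33797}{28} + 173 = - \frac{28953}{28} \approx -1034.0$)
$\frac{-984 + M}{\left(1901 - 72\right) - 1241} = \frac{-984 - \frac{28953}{28}}{\left(1901 - 72\right) - 1241} = - \frac{56505}{28 \left(\left(1901 - 72\right) - 1241\right)} = - \frac{56505}{28 \left(1829 - 1241\right)} = - \frac{56505}{28 \cdot 588} = \left(- \frac{56505}{28}\right) \frac{1}{588} = - \frac{18835}{5488}$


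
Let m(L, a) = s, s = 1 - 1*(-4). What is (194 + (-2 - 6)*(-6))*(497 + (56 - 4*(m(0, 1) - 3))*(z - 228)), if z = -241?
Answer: -5327630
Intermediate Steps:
s = 5 (s = 1 + 4 = 5)
m(L, a) = 5
(194 + (-2 - 6)*(-6))*(497 + (56 - 4*(m(0, 1) - 3))*(z - 228)) = (194 + (-2 - 6)*(-6))*(497 + (56 - 4*(5 - 3))*(-241 - 228)) = (194 - 8*(-6))*(497 + (56 - 4*2)*(-469)) = (194 + 48)*(497 + (56 - 8)*(-469)) = 242*(497 + 48*(-469)) = 242*(497 - 22512) = 242*(-22015) = -5327630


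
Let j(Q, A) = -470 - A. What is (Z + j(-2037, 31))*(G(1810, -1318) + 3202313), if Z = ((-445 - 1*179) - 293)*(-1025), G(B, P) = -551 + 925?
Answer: 3008681032288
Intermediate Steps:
G(B, P) = 374
Z = 939925 (Z = ((-445 - 179) - 293)*(-1025) = (-624 - 293)*(-1025) = -917*(-1025) = 939925)
(Z + j(-2037, 31))*(G(1810, -1318) + 3202313) = (939925 + (-470 - 1*31))*(374 + 3202313) = (939925 + (-470 - 31))*3202687 = (939925 - 501)*3202687 = 939424*3202687 = 3008681032288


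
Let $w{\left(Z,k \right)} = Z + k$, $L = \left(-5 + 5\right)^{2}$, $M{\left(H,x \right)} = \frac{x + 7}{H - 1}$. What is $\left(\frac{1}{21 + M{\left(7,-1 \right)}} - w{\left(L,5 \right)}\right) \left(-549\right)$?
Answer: $\frac{59841}{22} \approx 2720.0$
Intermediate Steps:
$M{\left(H,x \right)} = \frac{7 + x}{-1 + H}$
$L = 0$ ($L = 0^{2} = 0$)
$\left(\frac{1}{21 + M{\left(7,-1 \right)}} - w{\left(L,5 \right)}\right) \left(-549\right) = \left(\frac{1}{21 + \frac{7 - 1}{-1 + 7}} - \left(0 + 5\right)\right) \left(-549\right) = \left(\frac{1}{21 + \frac{1}{6} \cdot 6} - 5\right) \left(-549\right) = \left(\frac{1}{21 + 1} - 5\right) \left(-549\right) = \left(\frac{1}{22} - 5\right) \left(-549\right) = \left(- \frac{109}{22}\right) \left(-549\right) = \frac{59841}{22}$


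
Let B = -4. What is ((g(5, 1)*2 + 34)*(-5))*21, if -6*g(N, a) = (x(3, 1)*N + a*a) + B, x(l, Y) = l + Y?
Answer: -2975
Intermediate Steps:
x(l, Y) = Y + l
g(N, a) = ⅔ - 2*N/3 - a²/6 (g(N, a) = -(((1 + 3)*N + a*a) - 4)/6 = -((4*N + a²) - 4)/6 = -((a² + 4*N) - 4)/6 = -(-4 + a² + 4*N)/6 = ⅔ - 2*N/3 - a²/6)
((g(5, 1)*2 + 34)*(-5))*21 = (((⅔ - ⅔*5 - ⅙*1²)*2 + 34)*(-5))*21 = (((⅔ - 10/3 - ⅙*1)*2 + 34)*(-5))*21 = (((⅔ - 10/3 - ⅙)*2 + 34)*(-5))*21 = ((-17/6*2 + 34)*(-5))*21 = ((-17/3 + 34)*(-5))*21 = ((85/3)*(-5))*21 = -425/3*21 = -2975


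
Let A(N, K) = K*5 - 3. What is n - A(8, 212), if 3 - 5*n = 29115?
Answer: -34397/5 ≈ -6879.4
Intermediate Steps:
n = -29112/5 (n = 3/5 - 1/5*29115 = 3/5 - 5823 = -29112/5 ≈ -5822.4)
A(N, K) = -3 + 5*K (A(N, K) = 5*K - 3 = -3 + 5*K)
n - A(8, 212) = -29112/5 - (-3 + 5*212) = -29112/5 - (-3 + 1060) = -29112/5 - 1*1057 = -29112/5 - 1057 = -34397/5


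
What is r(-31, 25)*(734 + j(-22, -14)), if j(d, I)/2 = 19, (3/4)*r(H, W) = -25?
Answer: -77200/3 ≈ -25733.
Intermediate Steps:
r(H, W) = -100/3 (r(H, W) = (4/3)*(-25) = -100/3)
j(d, I) = 38 (j(d, I) = 2*19 = 38)
r(-31, 25)*(734 + j(-22, -14)) = -100*(734 + 38)/3 = -100/3*772 = -77200/3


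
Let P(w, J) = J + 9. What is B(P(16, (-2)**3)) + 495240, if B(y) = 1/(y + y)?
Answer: 990481/2 ≈ 4.9524e+5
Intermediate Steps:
P(w, J) = 9 + J
B(y) = 1/(2*y)
B(P(16, (-2)**3)) + 495240 = 1/(2*(9 + (-2)**3)) + 495240 = 1/(2*(9 - 8)) + 495240 = (1/2)/1 + 495240 = (1/2)*1 + 495240 = 1/2 + 495240 = 990481/2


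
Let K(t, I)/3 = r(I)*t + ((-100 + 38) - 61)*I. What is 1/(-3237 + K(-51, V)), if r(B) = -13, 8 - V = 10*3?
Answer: 1/6870 ≈ 0.00014556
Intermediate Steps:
V = -22 (V = 8 - 10*3 = 8 - 1*30 = 8 - 30 = -22)
K(t, I) = -369*I - 39*t (K(t, I) = 3*(-13*t + ((-100 + 38) - 61)*I) = 3*(-13*t + (-62 - 61)*I) = 3*(-13*t - 123*I) = 3*(-123*I - 13*t) = -369*I - 39*t)
1/(-3237 + K(-51, V)) = 1/(-3237 + (-369*(-22) - 39*(-51))) = 1/(-3237 + (8118 + 1989)) = 1/(-3237 + 10107) = 1/6870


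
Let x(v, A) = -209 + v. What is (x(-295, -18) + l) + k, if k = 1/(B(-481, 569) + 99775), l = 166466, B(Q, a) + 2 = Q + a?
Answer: 16573131283/99861 ≈ 1.6596e+5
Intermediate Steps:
B(Q, a) = -2 + Q + a (B(Q, a) = -2 + (Q + a) = -2 + Q + a)
k = 1/99861 (k = 1/((-2 - 481 + 569) + 99775) = 1/(86 + 99775) = 1/99861 ≈ 1.0014e-5)
(x(-295, -18) + l) + k = ((-209 - 295) + 166466) + 1/99861 = (-504 + 166466) + 1/99861 = 165962 + 1/99861 = 16573131283/99861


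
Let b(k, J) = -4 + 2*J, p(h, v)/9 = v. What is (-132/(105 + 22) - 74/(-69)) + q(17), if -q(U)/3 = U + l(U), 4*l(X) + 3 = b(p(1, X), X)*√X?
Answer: -1707625/35052 - 45*√17/2 ≈ -141.49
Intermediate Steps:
p(h, v) = 9*v
l(X) = -¾ + √X*(-4 + 2*X)/4 (l(X) = -¾ + ((-4 + 2*X)*√X)/4 = -¾ + (√X*(-4 + 2*X))/4 = -¾ + √X*(-4 + 2*X)/4)
q(U) = 9/4 - 3*U - 3*√U*(-2 + U)/2 (q(U) = -3*(U + (-¾ + √U*(-2 + U)/2)) = -3*(-¾ + U + √U*(-2 + U)/2) = 9/4 - 3*U - 3*√U*(-2 + U)/2)
(-132/(105 + 22) - 74/(-69)) + q(17) = (-132/(105 + 22) - 74/(-69)) + (9/4 - 3*17 + 3*√17*(2 - 1*17)/2) = (-132/127 - 74*(-1/69)) + (9/4 - 51 + 3*√17*(2 - 17)/2) = (-132*1/127 + 74/69) + (9/4 - 51 + (3/2)*√17*(-15)) = (-132/127 + 74/69) + (9/4 - 51 - 45*√17/2) = 290/8763 + (-195/4 - 45*√17/2) = -1707625/35052 - 45*√17/2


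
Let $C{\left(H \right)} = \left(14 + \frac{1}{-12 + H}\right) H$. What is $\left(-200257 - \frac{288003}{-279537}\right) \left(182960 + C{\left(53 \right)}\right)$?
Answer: $- \frac{140541412504648670}{3820339} \approx -3.6788 \cdot 10^{10}$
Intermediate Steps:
$C{\left(H \right)} = H \left(14 + \frac{1}{-12 + H}\right)$
$\left(-200257 - \frac{288003}{-279537}\right) \left(182960 + C{\left(53 \right)}\right) = \left(-200257 - \frac{288003}{-279537}\right) \left(182960 + \frac{53 \left(-167 + 14 \cdot 53\right)}{-12 + 53}\right) = \left(-200257 - - \frac{96001}{93179}\right) \left(182960 + \frac{53 \left(-167 + 742\right)}{41}\right) = \left(-200257 + \frac{96001}{93179}\right) \left(182960 + 53 \cdot \frac{1}{41} \cdot 575\right) = - \frac{18659651002 \left(182960 + \frac{30475}{41}\right)}{93179} = \left(- \frac{18659651002}{93179}\right) \frac{7531835}{41} = - \frac{140541412504648670}{3820339}$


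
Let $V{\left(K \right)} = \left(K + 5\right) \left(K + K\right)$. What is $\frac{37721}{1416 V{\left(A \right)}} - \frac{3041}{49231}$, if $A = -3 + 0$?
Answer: $- \frac{1908715223}{836533152} \approx -2.2817$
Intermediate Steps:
$A = -3$
$V{\left(K \right)} = 2 K \left(5 + K\right)$ ($V{\left(K \right)} = \left(5 + K\right) 2 K = 2 K \left(5 + K\right)$)
$\frac{37721}{1416 V{\left(A \right)}} - \frac{3041}{49231} = \frac{37721}{1416 \cdot 2 \left(-3\right) \left(5 - 3\right)} - \frac{3041}{49231} = \frac{37721}{1416 \cdot 2 \left(-3\right) 2} - \frac{3041}{49231} = \frac{37721}{1416 \left(-12\right)} - \frac{3041}{49231} = \frac{37721}{-16992} - \frac{3041}{49231} = 37721 \left(- \frac{1}{16992}\right) - \frac{3041}{49231} = - \frac{37721}{16992} - \frac{3041}{49231} = - \frac{1908715223}{836533152}$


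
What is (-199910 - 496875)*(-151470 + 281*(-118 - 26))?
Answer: 133736732190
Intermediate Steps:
(-199910 - 496875)*(-151470 + 281*(-118 - 26)) = -696785*(-151470 + 281*(-144)) = -696785*(-151470 - 40464) = -696785*(-191934) = 133736732190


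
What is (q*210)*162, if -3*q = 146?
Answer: -1655640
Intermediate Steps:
q = -146/3 (q = -⅓*146 = -146/3 ≈ -48.667)
(q*210)*162 = -146/3*210*162 = -10220*162 = -1655640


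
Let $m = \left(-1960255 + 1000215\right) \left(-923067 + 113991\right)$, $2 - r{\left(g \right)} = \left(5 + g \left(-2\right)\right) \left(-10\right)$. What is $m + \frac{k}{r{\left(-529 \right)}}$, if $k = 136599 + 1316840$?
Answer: $\frac{8258356276014719}{10632} \approx 7.7675 \cdot 10^{11}$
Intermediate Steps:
$r{\left(g \right)} = 52 - 20 g$ ($r{\left(g \right)} = 2 - \left(5 + g \left(-2\right)\right) \left(-10\right) = 2 - \left(5 - 2 g\right) \left(-10\right) = 2 - \left(-50 + 20 g\right) = 52 - 20 g$)
$k = 1453439$
$m = 776745323040$ ($m = \left(-960040\right) \left(-809076\right) = 776745323040$)
$m + \frac{k}{r{\left(-529 \right)}} = 776745323040 + \frac{1453439}{52 - -10580} = 776745323040 + \frac{1453439}{52 + 10580} = 776745323040 + \frac{1453439}{10632} = \frac{8258356276014719}{10632}$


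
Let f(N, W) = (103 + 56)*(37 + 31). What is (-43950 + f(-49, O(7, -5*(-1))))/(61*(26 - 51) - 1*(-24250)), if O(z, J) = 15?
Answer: -3682/2525 ≈ -1.4582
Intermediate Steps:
f(N, W) = 10812 (f(N, W) = 159*68 = 10812)
(-43950 + f(-49, O(7, -5*(-1))))/(61*(26 - 51) - 1*(-24250)) = (-43950 + 10812)/(61*(26 - 51) - 1*(-24250)) = -33138/(61*(-25) + 24250) = -33138/(-1525 + 24250) = -33138/22725 = -33138*1/22725 = -3682/2525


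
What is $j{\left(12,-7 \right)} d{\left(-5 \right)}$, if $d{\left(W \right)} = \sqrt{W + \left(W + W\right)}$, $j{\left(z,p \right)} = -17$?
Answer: $- 17 i \sqrt{15} \approx - 65.841 i$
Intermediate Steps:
$d{\left(W \right)} = \sqrt{3} \sqrt{W}$ ($d{\left(W \right)} = \sqrt{W + 2 W} = \sqrt{3 W} = \sqrt{3} \sqrt{W}$)
$j{\left(12,-7 \right)} d{\left(-5 \right)} = - 17 \sqrt{3} \sqrt{-5} = - 17 \sqrt{3} i \sqrt{5} = - 17 i \sqrt{15}$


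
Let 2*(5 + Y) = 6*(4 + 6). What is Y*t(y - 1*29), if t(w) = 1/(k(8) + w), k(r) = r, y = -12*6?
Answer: -25/93 ≈ -0.26882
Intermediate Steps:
y = -72
t(w) = 1/(8 + w)
Y = 25 (Y = -5 + (6*(4 + 6))/2 = -5 + (6*10)/2 = -5 + (1/2)*60 = -5 + 30 = 25)
Y*t(y - 1*29) = 25/(8 + (-72 - 1*29)) = 25/(8 + (-72 - 29)) = 25/(8 - 101) = 25/(-93) = 25*(-1/93) = -25/93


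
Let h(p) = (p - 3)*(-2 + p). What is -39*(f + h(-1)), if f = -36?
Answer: 936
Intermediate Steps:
h(p) = (-3 + p)*(-2 + p)
-39*(f + h(-1)) = -39*(-36 + (6 + (-1)² - 5*(-1))) = -39*(-36 + (6 + 1 + 5)) = -39*(-36 + 12) = -39*(-24) = 936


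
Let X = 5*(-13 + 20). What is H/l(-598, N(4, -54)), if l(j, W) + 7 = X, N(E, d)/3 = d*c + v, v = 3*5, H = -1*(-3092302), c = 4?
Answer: 1546151/14 ≈ 1.1044e+5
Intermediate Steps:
H = 3092302
v = 15
N(E, d) = 45 + 12*d (N(E, d) = 3*(d*4 + 15) = 3*(4*d + 15) = 3*(15 + 4*d) = 45 + 12*d)
X = 35 (X = 5*7 = 35)
l(j, W) = 28 (l(j, W) = -7 + 35 = 28)
H/l(-598, N(4, -54)) = 3092302/28 = 3092302*(1/28) = 1546151/14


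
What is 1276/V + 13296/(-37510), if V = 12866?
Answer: -30800894/120650915 ≈ -0.25529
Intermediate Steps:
1276/V + 13296/(-37510) = 1276/12866 + 13296/(-37510) = 1276*(1/12866) + 13296*(-1/37510) = 638/6433 - 6648/18755 = -30800894/120650915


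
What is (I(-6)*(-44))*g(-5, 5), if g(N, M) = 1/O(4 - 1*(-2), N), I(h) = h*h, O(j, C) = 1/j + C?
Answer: 9504/29 ≈ 327.72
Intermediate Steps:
O(j, C) = C + 1/j
I(h) = h²
g(N, M) = 1/(⅙ + N) (g(N, M) = 1/(N + 1/(4 - 1*(-2))) = 1/(N + 1/(4 + 2)) = 1/(N + 1/6) = 1/(N + ⅙) = 1/(⅙ + N))
(I(-6)*(-44))*g(-5, 5) = ((-6)²*(-44))*(6/(1 + 6*(-5))) = (36*(-44))*(6/(1 - 30)) = -9504/(-29) = -9504*(-1)/29 = -1584*(-6/29) = 9504/29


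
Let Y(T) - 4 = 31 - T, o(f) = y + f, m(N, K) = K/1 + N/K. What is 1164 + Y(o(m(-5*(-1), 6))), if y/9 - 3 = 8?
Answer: 6559/6 ≈ 1093.2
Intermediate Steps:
y = 99 (y = 27 + 9*8 = 27 + 72 = 99)
m(N, K) = K + N/K (m(N, K) = K*1 + N/K = K + N/K)
o(f) = 99 + f
Y(T) = 35 - T (Y(T) = 4 + (31 - T) = 35 - T)
1164 + Y(o(m(-5*(-1), 6))) = 1164 + (35 - (99 + (6 - 5*(-1)/6))) = 1164 + (35 - (99 + (6 + 5*(1/6)))) = 1164 + (35 - (99 + (6 + 5/6))) = 1164 + (35 - (99 + 41/6)) = 1164 + (35 - 1*635/6) = 1164 + (35 - 635/6) = 1164 - 425/6 = 6559/6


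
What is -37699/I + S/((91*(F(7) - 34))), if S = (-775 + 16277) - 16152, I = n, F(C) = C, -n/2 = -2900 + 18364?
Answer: 8671511/5845392 ≈ 1.4835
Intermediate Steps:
n = -30928 (n = -2*(-2900 + 18364) = -2*15464 = -30928)
I = -30928
S = -650 (S = 15502 - 16152 = -650)
-37699/I + S/((91*(F(7) - 34))) = -37699/(-30928) - 650*1/(91*(7 - 34)) = -37699*(-1/30928) - 650/(91*(-27)) = 37699/30928 - 650/(-2457) = 37699/30928 - 650*(-1/2457) = 37699/30928 + 50/189 = 8671511/5845392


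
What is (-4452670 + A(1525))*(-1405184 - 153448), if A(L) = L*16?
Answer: 6902043326640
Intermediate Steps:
A(L) = 16*L
(-4452670 + A(1525))*(-1405184 - 153448) = (-4452670 + 16*1525)*(-1405184 - 153448) = (-4452670 + 24400)*(-1558632) = -4428270*(-1558632) = 6902043326640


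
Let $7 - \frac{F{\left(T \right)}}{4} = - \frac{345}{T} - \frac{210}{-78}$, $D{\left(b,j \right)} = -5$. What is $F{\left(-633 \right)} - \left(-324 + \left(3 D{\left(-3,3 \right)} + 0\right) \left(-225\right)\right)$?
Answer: $- \frac{8327609}{2743} \approx -3035.9$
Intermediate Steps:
$F{\left(T \right)} = \frac{224}{13} + \frac{1380}{T}$ ($F{\left(T \right)} = 28 - 4 \left(- \frac{345}{T} - \frac{210}{-78}\right) = 28 - 4 \left(- \frac{345}{T} - - \frac{35}{13}\right) = 28 - 4 \left(- \frac{345}{T} + \frac{35}{13}\right) = 28 - 4 \left(\frac{35}{13} - \frac{345}{T}\right) = 28 - \left(\frac{140}{13} - \frac{1380}{T}\right) = \frac{224}{13} + \frac{1380}{T}$)
$F{\left(-633 \right)} - \left(-324 + \left(3 D{\left(-3,3 \right)} + 0\right) \left(-225\right)\right) = \left(\frac{224}{13} + \frac{1380}{-633}\right) - \left(-324 + \left(3 \left(-5\right) + 0\right) \left(-225\right)\right) = \left(\frac{224}{13} + 1380 \left(- \frac{1}{633}\right)\right) - \left(-324 + \left(-15 + 0\right) \left(-225\right)\right) = \left(\frac{224}{13} - \frac{460}{211}\right) - \left(-324 - -3375\right) = \frac{41284}{2743} - \left(-324 + 3375\right) = \frac{41284}{2743} - 3051 = - \frac{8327609}{2743}$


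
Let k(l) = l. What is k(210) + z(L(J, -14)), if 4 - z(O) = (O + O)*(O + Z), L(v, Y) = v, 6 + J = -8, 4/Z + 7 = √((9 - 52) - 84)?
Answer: -2007/11 - 7*I*√127/11 ≈ -182.45 - 7.1715*I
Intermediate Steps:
Z = 4/(-7 + I*√127) (Z = 4/(-7 + √((9 - 52) - 84)) = 4/(-7 + √(-43 - 84)) = 4/(-7 + √(-127)) = 4/(-7 + I*√127) ≈ -0.15909 - 0.25612*I)
J = -14 (J = -6 - 8 = -14)
z(O) = 4 - 2*O*(-7/44 + O - I*√127/44) (z(O) = 4 - (O + O)*(O + (-7/44 - I*√127/44)) = 4 - 2*O*(-7/44 + O - I*√127/44))
k(210) + z(L(J, -14)) = 210 + (4 - 2*(-14)² + (1/22)*(-14)*(7 + I*√127)) = 210 + (4 - 2*196 + (-49/11 - 7*I*√127/11)) = 210 + (4 - 392 + (-49/11 - 7*I*√127/11)) = 210 + (-4317/11 - 7*I*√127/11) = -2007/11 - 7*I*√127/11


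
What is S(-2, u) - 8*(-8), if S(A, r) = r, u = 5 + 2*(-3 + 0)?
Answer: 63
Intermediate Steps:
u = -1 (u = 5 + 2*(-3) = 5 - 6 = -1)
S(-2, u) - 8*(-8) = -1 - 8*(-8) = -1 + 64 = 63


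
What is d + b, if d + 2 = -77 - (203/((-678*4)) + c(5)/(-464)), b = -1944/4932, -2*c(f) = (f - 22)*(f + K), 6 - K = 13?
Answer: -1710085085/21549552 ≈ -79.356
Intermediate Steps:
K = -7 (K = 6 - 1*13 = 6 - 13 = -7)
c(f) = -(-22 + f)*(-7 + f)/2 (c(f) = -(f - 22)*(f - 7)/2 = -(-22 + f)*(-7 + f)/2)
b = -54/137 (b = -1944*1/4932 = -54/137 ≈ -0.39416)
d = -12420373/157296 (d = -2 + (-77 - (203/((-678*4)) + (-77 - ½*5² + (29/2)*5)/(-464))) = -2 + (-77 - (203/(-2712) + (-77 - ½*25 + 145/2)*(-1/464))) = -2 + (-77 - (203*(-1/2712) + (-77 - 25/2 + 145/2)*(-1/464))) = -2 + (-77 - (-203/2712 - 17*(-1/464))) = -2 + (-77 - (-203/2712 + 17/464)) = -2 + (-77 - 1*(-6011/157296)) = -2 + (-77 + 6011/157296) = -2 - 12105781/157296 = -12420373/157296 ≈ -78.962)
d + b = -12420373/157296 - 54/137 = -1710085085/21549552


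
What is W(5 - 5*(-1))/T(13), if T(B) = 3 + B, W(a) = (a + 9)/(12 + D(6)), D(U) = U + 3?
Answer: 19/336 ≈ 0.056548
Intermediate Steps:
D(U) = 3 + U
W(a) = 3/7 + a/21 (W(a) = (a + 9)/(12 + (3 + 6)) = (9 + a)/(12 + 9) = (9 + a)/21 = (9 + a)*(1/21) = 3/7 + a/21)
W(5 - 5*(-1))/T(13) = (3/7 + (5 - 5*(-1))/21)/(3 + 13) = (3/7 + (5 + 5)/21)/16 = (3/7 + (1/21)*10)*(1/16) = (3/7 + 10/21)*(1/16) = (19/21)*(1/16) = 19/336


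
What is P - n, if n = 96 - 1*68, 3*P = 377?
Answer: 293/3 ≈ 97.667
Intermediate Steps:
P = 377/3 (P = (⅓)*377 = 377/3 ≈ 125.67)
n = 28 (n = 96 - 68 = 28)
P - n = 377/3 - 1*28 = 377/3 - 28 = 293/3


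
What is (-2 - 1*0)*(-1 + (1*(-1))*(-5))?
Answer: -8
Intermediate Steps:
(-2 - 1*0)*(-1 + (1*(-1))*(-5)) = (-2 + 0)*(-1 - 1*(-5)) = -2*(-1 + 5) = -2*4 = -8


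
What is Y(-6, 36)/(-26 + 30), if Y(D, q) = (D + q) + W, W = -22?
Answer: 2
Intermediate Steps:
Y(D, q) = -22 + D + q (Y(D, q) = (D + q) - 22 = -22 + D + q)
Y(-6, 36)/(-26 + 30) = (-22 - 6 + 36)/(-26 + 30) = 8/4 = (¼)*8 = 2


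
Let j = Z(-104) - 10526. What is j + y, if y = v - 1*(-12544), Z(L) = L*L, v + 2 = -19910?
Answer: -7078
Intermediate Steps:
v = -19912 (v = -2 - 19910 = -19912)
Z(L) = L²
y = -7368 (y = -19912 - 1*(-12544) = -19912 + 12544 = -7368)
j = 290 (j = (-104)² - 10526 = 10816 - 10526 = 290)
j + y = 290 - 7368 = -7078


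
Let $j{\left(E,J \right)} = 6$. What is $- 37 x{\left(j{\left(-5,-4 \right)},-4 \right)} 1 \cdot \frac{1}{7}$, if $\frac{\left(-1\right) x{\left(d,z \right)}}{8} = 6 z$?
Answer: $- \frac{7104}{7} \approx -1014.9$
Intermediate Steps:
$x{\left(d,z \right)} = - 48 z$ ($x{\left(d,z \right)} = - 8 \cdot 6 z = - 48 z$)
$- 37 x{\left(j{\left(-5,-4 \right)},-4 \right)} 1 \cdot \frac{1}{7} = - 37 \left(\left(-48\right) \left(-4\right)\right) 1 \cdot \frac{1}{7} = \left(-37\right) 192 \cdot 1 \cdot \frac{1}{7} = \left(-7104\right) \frac{1}{7} = - \frac{7104}{7}$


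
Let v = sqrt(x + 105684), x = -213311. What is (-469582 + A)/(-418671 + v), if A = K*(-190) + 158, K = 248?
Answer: 54065498256/43821378467 + 129136*I*sqrt(107627)/43821378467 ≈ 1.2338 + 0.00096677*I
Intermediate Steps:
v = I*sqrt(107627) (v = sqrt(-213311 + 105684) = sqrt(-107627) = I*sqrt(107627) ≈ 328.07*I)
A = -46962 (A = 248*(-190) + 158 = -47120 + 158 = -46962)
(-469582 + A)/(-418671 + v) = (-469582 - 46962)/(-418671 + I*sqrt(107627)) = -516544/(-418671 + I*sqrt(107627))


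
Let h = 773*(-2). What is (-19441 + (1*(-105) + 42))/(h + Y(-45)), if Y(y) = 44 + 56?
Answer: 9752/723 ≈ 13.488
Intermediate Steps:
Y(y) = 100
h = -1546
(-19441 + (1*(-105) + 42))/(h + Y(-45)) = (-19441 + (1*(-105) + 42))/(-1546 + 100) = (-19441 + (-105 + 42))/(-1446) = (-19441 - 63)*(-1/1446) = -19504*(-1/1446) = 9752/723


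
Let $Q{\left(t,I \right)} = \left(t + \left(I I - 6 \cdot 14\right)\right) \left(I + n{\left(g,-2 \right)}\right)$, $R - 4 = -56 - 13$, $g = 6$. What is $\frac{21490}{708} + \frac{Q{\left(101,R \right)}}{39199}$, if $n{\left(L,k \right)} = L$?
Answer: $\frac{332594843}{13876446} \approx 23.968$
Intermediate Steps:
$R = -65$ ($R = 4 - 69 = -65$)
$Q{\left(t,I \right)} = \left(6 + I\right) \left(-84 + t + I^{2}\right)$ ($Q{\left(t,I \right)} = \left(t + \left(I I - 6 \cdot 14\right)\right) \left(I + 6\right) = \left(t + \left(I^{2} - 84\right)\right) \left(6 + I\right) = \left(t + \left(-84 + I^{2}\right)\right) \left(6 + I\right) = \left(-84 + t + I^{2}\right) \left(6 + I\right) = \left(6 + I\right) \left(-84 + t + I^{2}\right)$)
$\frac{21490}{708} + \frac{Q{\left(101,R \right)}}{39199} = \frac{21490}{708} + \frac{-504 + \left(-65\right)^{3} - -5460 + 6 \cdot 101 + 6 \left(-65\right)^{2} - 6565}{39199} = 21490 \cdot \frac{1}{708} + \left(-504 - 274625 + 5460 + 606 + 6 \cdot 4225 - 6565\right) \frac{1}{39199} = \frac{10745}{354} + \left(-504 - 274625 + 5460 + 606 + 25350 - 6565\right) \frac{1}{39199} = \frac{10745}{354} - \frac{250278}{39199} = \frac{332594843}{13876446}$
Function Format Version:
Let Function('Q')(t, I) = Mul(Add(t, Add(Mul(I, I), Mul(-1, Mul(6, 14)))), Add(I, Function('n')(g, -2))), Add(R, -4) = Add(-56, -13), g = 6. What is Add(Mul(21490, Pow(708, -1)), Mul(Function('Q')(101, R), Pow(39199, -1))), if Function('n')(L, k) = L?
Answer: Rational(332594843, 13876446) ≈ 23.968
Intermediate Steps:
R = -65 (R = Add(4, Add(-56, -13)) = Add(4, -69) = -65)
Function('Q')(t, I) = Mul(Add(6, I), Add(-84, t, Pow(I, 2))) (Function('Q')(t, I) = Mul(Add(t, Add(Mul(I, I), Mul(-1, Mul(6, 14)))), Add(I, 6)) = Mul(Add(t, Add(Pow(I, 2), Mul(-1, 84))), Add(6, I)) = Mul(Add(t, Add(Pow(I, 2), -84)), Add(6, I)) = Mul(Add(t, Add(-84, Pow(I, 2))), Add(6, I)) = Mul(Add(-84, t, Pow(I, 2)), Add(6, I)) = Mul(Add(6, I), Add(-84, t, Pow(I, 2))))
Add(Mul(21490, Pow(708, -1)), Mul(Function('Q')(101, R), Pow(39199, -1))) = Add(Mul(21490, Pow(708, -1)), Mul(Add(-504, Pow(-65, 3), Mul(-84, -65), Mul(6, 101), Mul(6, Pow(-65, 2)), Mul(-65, 101)), Pow(39199, -1))) = Add(Mul(21490, Rational(1, 708)), Mul(Add(-504, -274625, 5460, 606, Mul(6, 4225), -6565), Rational(1, 39199))) = Add(Rational(10745, 354), Mul(Add(-504, -274625, 5460, 606, 25350, -6565), Rational(1, 39199))) = Add(Rational(10745, 354), Mul(-250278, Rational(1, 39199))) = Add(Rational(10745, 354), Rational(-250278, 39199)) = Rational(332594843, 13876446)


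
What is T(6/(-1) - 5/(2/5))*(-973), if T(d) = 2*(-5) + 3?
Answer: 6811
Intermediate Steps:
T(d) = -7 (T(d) = -10 + 3 = -7)
T(6/(-1) - 5/(2/5))*(-973) = -7*(-973) = 6811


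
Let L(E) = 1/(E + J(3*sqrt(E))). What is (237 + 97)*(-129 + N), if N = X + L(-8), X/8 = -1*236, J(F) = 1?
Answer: -4716080/7 ≈ -6.7373e+5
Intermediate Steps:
L(E) = 1/(1 + E) (L(E) = 1/(E + 1) = 1/(1 + E))
X = -1888 (X = 8*(-1*236) = 8*(-236) = -1888)
N = -13217/7 (N = -1888 + 1/(1 - 8) = -1888 + 1/(-7) = -1888 - 1/7 = -13217/7 ≈ -1888.1)
(237 + 97)*(-129 + N) = (237 + 97)*(-129 - 13217/7) = 334*(-14120/7) = -4716080/7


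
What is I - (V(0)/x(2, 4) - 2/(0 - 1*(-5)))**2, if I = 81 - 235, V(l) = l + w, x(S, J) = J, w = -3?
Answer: -62129/400 ≈ -155.32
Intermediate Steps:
V(l) = -3 + l (V(l) = l - 3 = -3 + l)
I = -154
I - (V(0)/x(2, 4) - 2/(0 - 1*(-5)))**2 = -154 - ((-3 + 0)/4 - 2/(0 - 1*(-5)))**2 = -154 - (-3*1/4 - 2/(0 + 5))**2 = -154 - (-3/4 - 2/5)**2 = -154 - (-23/20)**2 = -154 - 1*529/400 = -154 - 529/400 = -62129/400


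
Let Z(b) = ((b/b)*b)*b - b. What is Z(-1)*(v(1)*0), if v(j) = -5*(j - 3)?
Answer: 0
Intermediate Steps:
v(j) = 15 - 5*j (v(j) = -5*(-3 + j) = 15 - 5*j)
Z(b) = b**2 - b (Z(b) = (1*b)*b - b = b*b - b = b**2 - b)
Z(-1)*(v(1)*0) = (-(-1 - 1))*((15 - 5*1)*0) = (-1*(-2))*((15 - 5)*0) = 2*(10*0) = 2*0 = 0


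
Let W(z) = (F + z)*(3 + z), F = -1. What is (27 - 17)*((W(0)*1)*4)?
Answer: -120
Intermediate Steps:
W(z) = (-1 + z)*(3 + z)
(27 - 17)*((W(0)*1)*4) = (27 - 17)*(((-3 + 0² + 2*0)*1)*4) = 10*(((-3 + 0 + 0)*1)*4) = 10*(-3*1*4) = 10*(-3*4) = 10*(-12) = -120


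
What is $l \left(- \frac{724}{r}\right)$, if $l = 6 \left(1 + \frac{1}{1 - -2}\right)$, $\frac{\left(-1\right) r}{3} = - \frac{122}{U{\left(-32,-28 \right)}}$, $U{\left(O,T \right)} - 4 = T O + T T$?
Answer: $- \frac{4876864}{183} \approx -26650.0$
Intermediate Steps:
$U{\left(O,T \right)} = 4 + T^{2} + O T$ ($U{\left(O,T \right)} = 4 + \left(T O + T T\right) = 4 + \left(O T + T^{2}\right) = 4 + \left(T^{2} + O T\right) = 4 + T^{2} + O T$)
$r = \frac{183}{842}$ ($r = - 3 \left(- \frac{122}{4 + \left(-28\right)^{2} - -896}\right) = - 3 \left(- \frac{122}{4 + 784 + 896}\right) = - 3 \left(- \frac{122}{1684}\right) = - 3 \left(\left(-122\right) \frac{1}{1684}\right) = \left(-3\right) \left(- \frac{61}{842}\right) = \frac{183}{842} \approx 0.21734$)
$l = 8$ ($l = 6 \left(1 + \frac{1}{1 + 2}\right) = 6 \left(1 + \frac{1}{3}\right) = 6 \cdot \frac{4}{3} = 8$)
$l \left(- \frac{724}{r}\right) = 8 \left(- \frac{724}{\frac{183}{842}}\right) = 8 \left(\left(-724\right) \frac{842}{183}\right) = 8 \left(- \frac{609608}{183}\right) = - \frac{4876864}{183}$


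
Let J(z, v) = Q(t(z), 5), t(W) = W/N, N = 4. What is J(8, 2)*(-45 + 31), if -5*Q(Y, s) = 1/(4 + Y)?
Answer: 7/15 ≈ 0.46667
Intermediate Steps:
t(W) = W/4
Q(Y, s) = -1/(5*(4 + Y))
J(z, v) = -1/(20 + 5*z/4) (J(z, v) = -1/(20 + 5*(z/4)) = -1/(20 + 5*z/4))
J(8, 2)*(-45 + 31) = (-4/(80 + 5*8))*(-45 + 31) = -4/(80 + 40)*(-14) = -4/120*(-14) = -4*1/120*(-14) = -1/30*(-14) = 7/15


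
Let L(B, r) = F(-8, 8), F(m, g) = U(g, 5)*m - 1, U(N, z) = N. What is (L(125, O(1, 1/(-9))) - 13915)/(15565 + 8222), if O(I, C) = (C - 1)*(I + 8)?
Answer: -4660/7929 ≈ -0.58772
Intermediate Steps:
F(m, g) = -1 + g*m (F(m, g) = g*m - 1 = -1 + g*m)
O(I, C) = (-1 + C)*(8 + I)
L(B, r) = -65 (L(B, r) = -1 + 8*(-8) = -1 - 64 = -65)
(L(125, O(1, 1/(-9))) - 13915)/(15565 + 8222) = (-65 - 13915)/(15565 + 8222) = -13980/23787 = -13980*1/23787 = -4660/7929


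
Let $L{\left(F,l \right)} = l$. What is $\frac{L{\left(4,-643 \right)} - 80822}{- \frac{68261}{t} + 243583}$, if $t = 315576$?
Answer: $- \frac{25708398840}{76868880547} \approx -0.33444$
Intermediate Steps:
$\frac{L{\left(4,-643 \right)} - 80822}{- \frac{68261}{t} + 243583} = \frac{-643 - 80822}{- \frac{68261}{315576} + 243583} = - \frac{81465}{\left(-68261\right) \frac{1}{315576} + 243583} = - \frac{81465}{- \frac{68261}{315576} + 243583} = - \frac{81465}{\frac{76868880547}{315576}} = \left(-81465\right) \frac{315576}{76868880547} = - \frac{25708398840}{76868880547}$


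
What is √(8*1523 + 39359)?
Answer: 3*√5727 ≈ 227.03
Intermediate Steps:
√(8*1523 + 39359) = √(12184 + 39359) = √51543 = 3*√5727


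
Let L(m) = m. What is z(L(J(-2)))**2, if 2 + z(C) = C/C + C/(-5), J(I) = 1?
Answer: 36/25 ≈ 1.4400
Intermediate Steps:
z(C) = -1 - C/5 (z(C) = -2 + (C/C + C/(-5)) = -2 + (1 + C*(-1/5)) = -2 + (1 - C/5) = -1 - C/5)
z(L(J(-2)))**2 = (-1 - 1/5*1)**2 = (-1 - 1/5)**2 = (-6/5)**2 = 36/25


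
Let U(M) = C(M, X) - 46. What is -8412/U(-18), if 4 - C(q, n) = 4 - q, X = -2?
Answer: 2103/16 ≈ 131.44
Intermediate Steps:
C(q, n) = q (C(q, n) = 4 - (4 - q) = 4 + (-4 + q) = q)
U(M) = -46 + M (U(M) = M - 46 = -46 + M)
-8412/U(-18) = -8412/(-46 - 18) = -8412/(-64) = -8412*(-1/64) = 2103/16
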